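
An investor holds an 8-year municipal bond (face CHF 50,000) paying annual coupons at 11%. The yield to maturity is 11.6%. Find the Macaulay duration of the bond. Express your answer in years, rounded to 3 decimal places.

5.675 years

Periodic yield y = 0.116. Discount each cash flow and weight by its year:
  t   CF        PV=CF/(1+0.116)^t    t·PV
  1     5,500.00     4,928.3154     4,928.3154
  2     5,500.00     4,416.0532     8,832.1065
  3     5,500.00     3,957.0370    11,871.1109
  4     5,500.00     3,545.7320    14,182.9281
  5     5,500.00     3,177.1792    15,885.8962
  6     5,500.00     2,846.9348    17,081.6088
  7     5,500.00     2,551.0169    17,857.1180
  8    55,500.00    23,066.3791   184,531.0332
  Σ                 48,488.6477   275,170.1170
Price P = Σ PV = 48,488.6477.
Macaulay duration = Σ(t·PV) / P = 275,170.1170 / 48,488.6477 = 5.67494 years.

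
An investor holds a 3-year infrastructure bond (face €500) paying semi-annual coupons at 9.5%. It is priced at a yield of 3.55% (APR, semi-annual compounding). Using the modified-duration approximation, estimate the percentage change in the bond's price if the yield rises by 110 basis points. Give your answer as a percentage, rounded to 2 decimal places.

Periodic yield y = 0.01775. Modified duration first:
  t   CF        PV=CF/(1+0.01775)^t    t·PV
  1        23.75        23.3358        23.3358
  2        23.75        22.9288        45.8576
  3        23.75        22.5289        67.5867
  4        23.75        22.1360        88.5440
  5        23.75        21.7499       108.7497
  6       523.75       471.2782     2,827.6693
  Σ                    583.9577     3,161.7432
P = 583.9577; D_Mac = 5.41434 half-year periods = 2.70717 yrs; D_mod = 2.70717/(1+0.01775) = 2.65995 yrs.
ΔP/P ≈ -D_mod · Δy = -2.65995 × (+0.011) = -0.029259 = -2.9259%.

-2.93%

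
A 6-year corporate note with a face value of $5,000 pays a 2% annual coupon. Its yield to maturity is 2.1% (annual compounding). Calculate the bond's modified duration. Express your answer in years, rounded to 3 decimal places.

5.595 years

Periodic yield y = 0.021. First find Macaulay duration:
  t   CF        PV=CF/(1+0.021)^t    t·PV
  1       100.00        97.9432        97.9432
  2       100.00        95.9287       191.8574
  3       100.00        93.9556       281.8669
  4       100.00        92.0231       368.0925
  5       100.00        90.1304       450.6520
  6     5,100.00     4,502.1061    27,012.6365
  Σ                  4,972.0871    28,403.0484
P = 4,972.0871; Macaulay duration = 28,403.0484 / 4,972.0871 = 5.71250 years.
Modified duration = D_Mac / (1 + y) = 5.71250 / 1.021 = 5.59501 years.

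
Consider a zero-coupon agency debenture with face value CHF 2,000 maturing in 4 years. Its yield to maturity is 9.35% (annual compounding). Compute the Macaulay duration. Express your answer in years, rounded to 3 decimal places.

A zero-coupon bond has a single cash flow at maturity, so its Macaulay duration equals its maturity: 4 years.

4.000 years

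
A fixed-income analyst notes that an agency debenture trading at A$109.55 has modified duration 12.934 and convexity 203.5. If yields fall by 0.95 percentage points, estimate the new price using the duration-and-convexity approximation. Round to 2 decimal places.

Duration effect: -D_mod·Δy = -12.934 × (-0.0095) = +0.122873
Convexity effect: ½·C·(Δy)² = 0.5 × 203.5 × (-0.0095)² = +0.0091829375
ΔP/P ≈ +0.122873 + 0.0091829375 = +0.1320559375
New price ≈ 109.55 × (1 + 0.1320559375) = 124.016727953125.

A$124.02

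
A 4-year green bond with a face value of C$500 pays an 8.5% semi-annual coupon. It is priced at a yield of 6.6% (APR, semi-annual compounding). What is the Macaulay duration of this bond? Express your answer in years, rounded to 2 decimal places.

Periodic yield y = 0.033. Discount each cash flow and weight by its period:
  t   CF        PV=CF/(1+0.033)^t    t·PV
  1        21.25        20.5712        20.5712
  2        21.25        19.9140        39.8280
  3        21.25        19.2778        57.8335
  4        21.25        18.6620        74.6479
  5        21.25        18.0658        90.3290
  6        21.25        17.4887       104.9321
  7        21.25        16.9300       118.5099
  8       521.25       402.0161     3,216.1292
  Σ                    532.9256     3,722.7807
Price P = Σ PV = 532.9256.
Macaulay duration = Σ(t·PV) / P = 3,722.7807 / 532.9256 = 6.98555 half-year periods.
In years: 6.98555 / 2 = 3.49278 years.

3.49 years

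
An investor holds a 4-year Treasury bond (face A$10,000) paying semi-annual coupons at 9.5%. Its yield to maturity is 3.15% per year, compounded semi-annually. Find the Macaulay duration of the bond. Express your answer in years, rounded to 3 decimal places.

3.487 years

Periodic yield y = 0.01575. Discount each cash flow and weight by its period:
  t   CF        PV=CF/(1+0.01575)^t    t·PV
  1       475.00       467.6348       467.6348
  2       475.00       460.3837       920.7674
  3       475.00       453.2451     1,359.7353
  4       475.00       446.2172     1,784.8687
  5       475.00       439.2982     2,196.4912
  6       475.00       432.4866     2,594.9194
  7       475.00       425.7805     2,980.4637
  8    10,475.00     9,243.9882    73,951.9058
  Σ                 12,369.0343    86,256.7862
Price P = Σ PV = 12,369.0343.
Macaulay duration = Σ(t·PV) / P = 86,256.7862 / 12,369.0343 = 6.97361 half-year periods.
In years: 6.97361 / 2 = 3.48680 years.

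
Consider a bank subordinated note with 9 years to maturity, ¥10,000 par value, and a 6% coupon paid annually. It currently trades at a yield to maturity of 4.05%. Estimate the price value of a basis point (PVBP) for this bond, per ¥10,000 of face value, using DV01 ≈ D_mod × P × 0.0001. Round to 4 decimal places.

Periodic yield y = 0.0405.
  t   CF        PV=CF/(1+0.0405)^t    t·PV
  1       600.00       576.6458       576.6458
  2       600.00       554.2007     1,108.4014
  3       600.00       532.6292     1,597.8877
  4       600.00       511.8974     2,047.5895
  5       600.00       491.9725     2,459.8625
  6       600.00       472.8232     2,836.9390
  7       600.00       454.4192     3,180.9343
  8       600.00       436.7316     3,493.8525
  9    10,600.00     7,415.2723    66,737.4508
  Σ                 11,446.5919    84,039.5635
P = 11,446.5919; D_Mac = 7.34189 yrs; D_mod = 7.05611 yrs.
DV01 ≈ 7.05611 × 11,446.5919 × 0.0001 = 8.076844.

¥8.0768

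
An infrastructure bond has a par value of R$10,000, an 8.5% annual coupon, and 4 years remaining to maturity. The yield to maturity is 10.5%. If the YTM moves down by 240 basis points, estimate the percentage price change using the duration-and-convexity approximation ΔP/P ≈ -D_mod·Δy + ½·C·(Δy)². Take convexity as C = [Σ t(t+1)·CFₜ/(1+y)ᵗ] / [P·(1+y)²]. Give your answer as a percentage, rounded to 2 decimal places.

With y = 0.105:
  t   CF        PV=CF/(1+0.105)^t    t·PV        t(t+1)·PV
  1       850.00       769.2308       769.2308       1,538.4615
  2       850.00       696.1364     1,392.2729       4,176.8187
  3       850.00       629.9877     1,889.9632       7,559.8528
  4    10,850.00     7,277.4734    29,109.8936     145,549.4678
  Σ                  9,372.8283    33,161.3604     158,824.6008
P = 9,372.8283; D_Mac = 3.53803 yrs; D_mod = 3.20184 yrs; C = 13.87786.
Duration effect: -3.20184 × (-0.024) = +0.076844
Convexity effect: 0.5 × 13.87786 × (-0.024)² = +0.0039968
ΔP/P ≈ +0.076844 + 0.0039968 = +0.080841 = +8.0841%.

+8.08%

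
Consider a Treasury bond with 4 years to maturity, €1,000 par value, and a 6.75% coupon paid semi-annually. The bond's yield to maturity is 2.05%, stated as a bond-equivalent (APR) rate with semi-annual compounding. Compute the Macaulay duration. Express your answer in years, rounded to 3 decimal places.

Periodic yield y = 0.01025. Discount each cash flow and weight by its period:
  t   CF        PV=CF/(1+0.01025)^t    t·PV
  1        33.75        33.4076        33.4076
  2        33.75        33.0686        66.1372
  3        33.75        32.7331        98.1993
  4        33.75        32.4010       129.6040
  5        33.75        32.0723       160.3613
  6        33.75        31.7468       190.4811
  7        33.75        31.4247       219.9732
  8     1,033.75       952.7625     7,622.0999
  Σ                  1,179.6166     8,520.2636
Price P = Σ PV = 1,179.6166.
Macaulay duration = Σ(t·PV) / P = 8,520.2636 / 1,179.6166 = 7.22291 half-year periods.
In years: 7.22291 / 2 = 3.61145 years.

3.611 years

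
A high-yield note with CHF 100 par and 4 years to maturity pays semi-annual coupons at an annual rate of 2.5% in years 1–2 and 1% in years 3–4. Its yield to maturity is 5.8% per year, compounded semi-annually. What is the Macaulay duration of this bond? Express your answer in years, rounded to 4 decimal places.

3.8350 years

Periodic yield y = 0.029. Discount each cash flow and weight by its period:
  t   CF        PV=CF/(1+0.029)^t    t·PV
  1         1.25         1.2148         1.2148
  2         1.25         1.1805         2.3611
  3         1.25         1.1473         3.4418
  4         1.25         1.1149         4.4597
  5         0.50         0.4334         2.1670
  6         0.50         0.4212         2.5271
  7         0.50         0.4093         2.8652
  8       100.50        79.9545       639.6362
  Σ                     85.8759       658.6730
Price P = Σ PV = 85.8759.
Macaulay duration = Σ(t·PV) / P = 658.6730 / 85.8759 = 7.67005 half-year periods.
In years: 7.67005 / 2 = 3.83503 years.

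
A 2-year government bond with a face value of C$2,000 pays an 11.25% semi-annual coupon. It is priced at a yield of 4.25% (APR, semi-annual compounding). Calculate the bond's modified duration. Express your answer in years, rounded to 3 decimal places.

Periodic yield y = 0.02125. First find Macaulay duration:
  t   CF        PV=CF/(1+0.02125)^t    t·PV
  1       112.50       110.1591       110.1591
  2       112.50       107.8669       215.7339
  3       112.50       105.6225       316.8674
  4     2,112.50     1,942.0859     7,768.3437
  Σ                  2,265.7345     8,411.1041
P = 2,265.7345; Macaulay duration = 8,411.1041 / 2,265.7345 = 3.71231 half-year periods = 1.85615 years.
Modified duration = D_Mac / (1 + y) = 1.85615 / 1.02125 = 1.81753 years.

1.818 years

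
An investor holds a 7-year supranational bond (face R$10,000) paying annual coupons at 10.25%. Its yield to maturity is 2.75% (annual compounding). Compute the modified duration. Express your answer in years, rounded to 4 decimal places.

5.4875 years

Periodic yield y = 0.0275. First find Macaulay duration:
  t   CF        PV=CF/(1+0.0275)^t    t·PV
  1     1,025.00       997.5669       997.5669
  2     1,025.00       970.8680     1,941.7361
  3     1,025.00       944.8837     2,834.6512
  4     1,025.00       919.5949     3,678.3795
  5     1,025.00       894.9828     4,474.9142
  6     1,025.00       871.0295     5,226.1772
  7    11,025.00     9,118.1301    63,826.9107
  Σ                 14,717.0560    82,980.3358
P = 14,717.0560; Macaulay duration = 82,980.3358 / 14,717.0560 = 5.63838 years.
Modified duration = D_Mac / (1 + y) = 5.63838 / 1.0275 = 5.48747 years.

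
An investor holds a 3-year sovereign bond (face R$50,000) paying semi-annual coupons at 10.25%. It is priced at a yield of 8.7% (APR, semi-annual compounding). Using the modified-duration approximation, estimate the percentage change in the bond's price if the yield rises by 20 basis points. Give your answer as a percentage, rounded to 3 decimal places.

-0.511%

Periodic yield y = 0.0435. Modified duration first:
  t   CF        PV=CF/(1+0.0435)^t    t·PV
  1     2,562.50     2,455.6780     2,455.6780
  2     2,562.50     2,353.3091     4,706.6181
  3     2,562.50     2,255.2075     6,765.6226
  4     2,562.50     2,161.1955     8,644.7821
  5     2,562.50     2,071.1026    10,355.5128
  6    52,562.50    40,711.8927   244,271.3559
  Σ                 52,008.3854   277,199.5696
P = 52,008.3854; D_Mac = 5.32990 half-year periods = 2.66495 yrs; D_mod = 2.66495/(1+0.0435) = 2.55386 yrs.
ΔP/P ≈ -D_mod · Δy = -2.55386 × (+0.002) = -0.005108 = -0.5108%.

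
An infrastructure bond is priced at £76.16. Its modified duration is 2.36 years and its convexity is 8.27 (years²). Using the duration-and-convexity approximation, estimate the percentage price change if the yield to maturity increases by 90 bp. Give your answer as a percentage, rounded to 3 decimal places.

-2.091%

Duration effect: -D_mod·Δy = -2.36 × (+0.009) = -0.021240
Convexity effect: ½·C·(Δy)² = 0.5 × 8.27 × (0.009)² = +0.000334935
ΔP/P ≈ -0.021240 + 0.000334935 = -0.020905065
= -2.0905065%.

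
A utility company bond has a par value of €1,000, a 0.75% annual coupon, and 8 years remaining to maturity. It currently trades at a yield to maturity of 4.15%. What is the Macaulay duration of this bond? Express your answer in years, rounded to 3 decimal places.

7.759 years

Periodic yield y = 0.0415. Discount each cash flow and weight by its year:
  t   CF        PV=CF/(1+0.0415)^t    t·PV
  1         7.50         7.2012         7.2012
  2         7.50         6.9142        13.8284
  3         7.50         6.6387        19.9161
  4         7.50         6.3742        25.4967
  5         7.50         6.1202        30.6009
  6         7.50         5.8763        35.2579
  7         7.50         5.6422        39.4952
  8     1,007.50       727.7310     5,821.8478
  Σ                    772.4979     5,993.6443
Price P = Σ PV = 772.4979.
Macaulay duration = Σ(t·PV) / P = 5,993.6443 / 772.4979 = 7.75878 years.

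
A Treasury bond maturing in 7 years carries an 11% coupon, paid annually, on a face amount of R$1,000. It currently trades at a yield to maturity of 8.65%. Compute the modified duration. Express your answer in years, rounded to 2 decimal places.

4.91 years

Periodic yield y = 0.0865. First find Macaulay duration:
  t   CF        PV=CF/(1+0.0865)^t    t·PV
  1       110.00       101.2425       101.2425
  2       110.00        93.1823       186.3645
  3       110.00        85.7637       257.2911
  4       110.00        78.9358       315.7430
  5       110.00        72.6514       363.2570
  6       110.00        66.8674       401.2043
  7     1,110.00       621.0333     4,347.2329
  Σ                  1,119.6763     5,972.3353
P = 1,119.6763; Macaulay duration = 5,972.3353 / 1,119.6763 = 5.33398 years.
Modified duration = D_Mac / (1 + y) = 5.33398 / 1.0865 = 4.90933 years.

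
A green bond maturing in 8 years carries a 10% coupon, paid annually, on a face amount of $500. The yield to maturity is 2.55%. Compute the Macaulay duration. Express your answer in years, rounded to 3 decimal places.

6.305 years

Periodic yield y = 0.0255. Discount each cash flow and weight by its year:
  t   CF        PV=CF/(1+0.0255)^t    t·PV
  1        50.00        48.7567        48.7567
  2        50.00        47.5443        95.0886
  3        50.00        46.3621       139.0863
  4        50.00        45.2093       180.8370
  5        50.00        44.0851       220.4254
  6        50.00        42.9889       257.9332
  7        50.00        41.9199       293.4394
  8       550.00       449.6529     3,597.2230
  Σ                    766.5191     4,832.7896
Price P = Σ PV = 766.5191.
Macaulay duration = Σ(t·PV) / P = 4,832.7896 / 766.5191 = 6.30485 years.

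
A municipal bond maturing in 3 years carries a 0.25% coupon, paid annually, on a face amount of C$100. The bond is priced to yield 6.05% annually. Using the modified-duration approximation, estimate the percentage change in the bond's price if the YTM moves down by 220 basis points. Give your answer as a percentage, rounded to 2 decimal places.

Periodic yield y = 0.0605. Modified duration first:
  t   CF        PV=CF/(1+0.0605)^t    t·PV
  1         0.25         0.2357         0.2357
  2         0.25         0.2223         0.4446
  3       100.25        84.0528       252.1585
  Σ                     84.5109       252.8388
P = 84.5109; D_Mac = 2.99179 yrs; D_mod = 2.99179/(1+0.0605) = 2.82111 yrs.
ΔP/P ≈ -D_mod · Δy = -2.82111 × (-0.022) = +0.062064 = +6.2064%.

+6.21%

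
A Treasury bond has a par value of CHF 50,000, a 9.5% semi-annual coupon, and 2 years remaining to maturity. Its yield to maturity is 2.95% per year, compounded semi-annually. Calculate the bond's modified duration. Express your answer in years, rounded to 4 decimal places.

Periodic yield y = 0.01475. First find Macaulay duration:
  t   CF        PV=CF/(1+0.01475)^t    t·PV
  1     2,375.00     2,340.4780     2,340.4780
  2     2,375.00     2,306.4577     4,612.9154
  3     2,375.00     2,272.9320     6,818.7959
  4    52,375.00    49,395.5466   197,582.1866
  Σ                 56,315.4142   211,354.3758
P = 56,315.4142; Macaulay duration = 211,354.3758 / 56,315.4142 = 3.75305 half-year periods = 1.87652 years.
Modified duration = D_Mac / (1 + y) = 1.87652 / 1.01475 = 1.84925 years.

1.8492 years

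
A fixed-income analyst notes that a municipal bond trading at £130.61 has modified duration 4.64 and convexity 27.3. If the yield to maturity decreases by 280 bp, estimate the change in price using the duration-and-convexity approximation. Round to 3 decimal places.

+£18.367

Duration effect: -D_mod·Δy = -4.64 × (-0.028) = +0.129920
Convexity effect: ½·C·(Δy)² = 0.5 × 27.3 × (-0.028)² = +0.0107016
ΔP/P ≈ +0.129920 + 0.0107016 = +0.1406216
ΔP ≈ 130.61 × (+0.1406216) = +18.366587176.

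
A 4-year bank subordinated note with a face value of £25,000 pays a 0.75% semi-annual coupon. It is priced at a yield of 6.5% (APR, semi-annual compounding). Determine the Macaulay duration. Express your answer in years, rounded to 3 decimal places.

3.940 years

Periodic yield y = 0.0325. Discount each cash flow and weight by its period:
  t   CF        PV=CF/(1+0.0325)^t    t·PV
  1        93.75        90.7990        90.7990
  2        93.75        87.9410       175.8819
  3        93.75        85.1728       255.5185
  4        93.75        82.4918       329.9674
  5        93.75        79.8953       399.4763
  6        93.75        77.3804       464.2823
  7        93.75        74.9447       524.6128
  8    25,093.75    19,428.7600   155,430.0803
  Σ                 20,007.3850   157,670.6185
Price P = Σ PV = 20,007.3850.
Macaulay duration = Σ(t·PV) / P = 157,670.6185 / 20,007.3850 = 7.88062 half-year periods.
In years: 7.88062 / 2 = 3.94031 years.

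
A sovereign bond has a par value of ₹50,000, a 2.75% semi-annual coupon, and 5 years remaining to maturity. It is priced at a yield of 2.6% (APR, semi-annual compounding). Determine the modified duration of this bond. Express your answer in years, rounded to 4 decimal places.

Periodic yield y = 0.013. First find Macaulay duration:
  t   CF        PV=CF/(1+0.013)^t    t·PV
  1       687.50       678.6772       678.6772
  2       687.50       669.9676     1,339.9352
  3       687.50       661.3698     1,984.1094
  4       687.50       652.8823     2,611.5294
  5       687.50       644.5038     3,222.5190
  6       687.50       636.2328     3,817.3966
  7       687.50       628.0679     4,396.4752
  8       687.50       620.0078     4,960.0622
  9       687.50       612.0511     5,508.4600
  10   50,687.50    44,545.7646   445,457.6462
  Σ                 50,349.5249   473,976.8105
P = 50,349.5249; Macaulay duration = 473,976.8105 / 50,349.5249 = 9.41373 half-year periods = 4.70686 years.
Modified duration = D_Mac / (1 + y) = 4.70686 / 1.013 = 4.64646 years.

4.6465 years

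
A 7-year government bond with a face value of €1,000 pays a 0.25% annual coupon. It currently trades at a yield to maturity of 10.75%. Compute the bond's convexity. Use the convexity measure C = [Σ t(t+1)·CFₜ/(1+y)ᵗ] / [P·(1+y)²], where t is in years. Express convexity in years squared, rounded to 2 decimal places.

With y = 0.1075:
  t   CF        PV=CF/(1+0.1075)^t    t·PV        t(t+1)·PV
  1         2.50         2.2573         2.2573           4.5147
  2         2.50         2.0382         4.0765          12.2294
  3         2.50         1.8404         5.5212          22.0846
  4         2.50         1.6617         6.6470          33.2350
  5         2.50         1.5004         7.5022          45.0135
  6         2.50         1.3548         8.1288          56.9019
  7     1,002.50       490.5443     3,433.8101      27,470.4810
  Σ                    501.1973     3,467.9432      27,644.4600
P = 501.1973.
Convexity = Σ t(t+1)·PV / [P·(1+y)²] = 27,644.4600 / (501.1973 × 1.226556) = 44.96887.

44.97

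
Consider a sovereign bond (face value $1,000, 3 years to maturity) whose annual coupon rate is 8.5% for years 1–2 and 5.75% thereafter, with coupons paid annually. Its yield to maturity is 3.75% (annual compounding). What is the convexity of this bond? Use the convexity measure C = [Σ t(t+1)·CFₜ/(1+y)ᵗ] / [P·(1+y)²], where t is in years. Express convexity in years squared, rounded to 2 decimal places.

10.06

With y = 0.0375:
  t   CF        PV=CF/(1+0.0375)^t    t·PV        t(t+1)·PV
  1        85.00        81.9277        81.9277         163.8554
  2        85.00        78.9665       157.9329         473.7988
  3     1,057.50       946.9260     2,840.7781      11,363.1125
  Σ                  1,107.8202     3,080.6388      12,000.7667
P = 1,107.8202.
Convexity = Σ t(t+1)·PV / [P·(1+y)²] = 12,000.7667 / (1,107.8202 × 1.076406) = 10.06383.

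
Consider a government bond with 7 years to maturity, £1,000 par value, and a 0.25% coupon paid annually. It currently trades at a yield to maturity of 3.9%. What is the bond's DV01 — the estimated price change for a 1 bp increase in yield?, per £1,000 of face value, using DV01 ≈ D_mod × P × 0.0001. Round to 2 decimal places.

£0.52

Periodic yield y = 0.039.
  t   CF        PV=CF/(1+0.039)^t    t·PV
  1         2.50         2.4062         2.4062
  2         2.50         2.3158         4.6317
  3         2.50         2.2289         6.6867
  4         2.50         2.1452         8.5810
  5         2.50         2.0647        10.3236
  6         2.50         1.9872        11.9233
  7     1,002.50       766.9650     5,368.7550
  Σ                    780.1131     5,413.3076
P = 780.1131; D_Mac = 6.93913 yrs; D_mod = 6.67866 yrs.
DV01 ≈ 6.67866 × 780.1131 × 0.0001 = 0.521011.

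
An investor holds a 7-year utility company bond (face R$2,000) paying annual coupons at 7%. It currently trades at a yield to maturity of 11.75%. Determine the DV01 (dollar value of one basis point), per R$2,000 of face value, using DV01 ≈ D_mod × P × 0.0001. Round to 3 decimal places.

Periodic yield y = 0.1175.
  t   CF        PV=CF/(1+0.1175)^t    t·PV
  1       140.00       125.2796       125.2796
  2       140.00       112.1071       224.2141
  3       140.00       100.3195       300.9586
  4       140.00        89.7714       359.0855
  5       140.00        80.3323       401.6617
  6       140.00        71.8858       431.3145
  7     2,140.00       983.2887     6,883.0209
  Σ                  1,562.9844     8,725.5350
P = 1,562.9844; D_Mac = 5.58261 yrs; D_mod = 4.99563 yrs.
DV01 ≈ 4.99563 × 1,562.9844 × 0.0001 = 0.780808.

R$0.781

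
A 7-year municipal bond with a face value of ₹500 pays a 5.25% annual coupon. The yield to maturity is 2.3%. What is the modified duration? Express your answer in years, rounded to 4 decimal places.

5.9889 years

Periodic yield y = 0.023. First find Macaulay duration:
  t   CF        PV=CF/(1+0.023)^t    t·PV
  1        26.25        25.6598        25.6598
  2        26.25        25.0829        50.1658
  3        26.25        24.5190        73.5569
  4        26.25        23.9677        95.8709
  5        26.25        23.4289       117.1443
  6        26.25        22.9021       137.4127
  7       526.25       448.8102     3,141.6711
  Σ                    594.3706     3,641.4815
P = 594.3706; Macaulay duration = 3,641.4815 / 594.3706 = 6.12662 years.
Modified duration = D_Mac / (1 + y) = 6.12662 / 1.023 = 5.98887 years.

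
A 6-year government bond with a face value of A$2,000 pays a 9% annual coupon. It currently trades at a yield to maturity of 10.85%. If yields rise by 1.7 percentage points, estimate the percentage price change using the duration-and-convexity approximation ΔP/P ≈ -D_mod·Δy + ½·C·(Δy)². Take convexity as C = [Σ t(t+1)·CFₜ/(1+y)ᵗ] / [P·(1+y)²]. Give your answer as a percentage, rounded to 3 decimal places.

-7.052%

With y = 0.1085:
  t   CF        PV=CF/(1+0.1085)^t    t·PV        t(t+1)·PV
  1       180.00       162.3816       162.3816         324.7632
  2       180.00       146.4877       292.9754         878.9261
  3       180.00       132.1495       396.4484       1,585.7936
  4       180.00       119.2147       476.8587       2,384.2935
  5       180.00       107.5459       537.7297       3,226.3782
  6     2,180.00     1,175.0120     7,050.0721      49,350.5048
  Σ                  1,842.7914     8,916.4659      57,750.6593
P = 1,842.7914; D_Mac = 4.83857 yrs; D_mod = 4.36497 yrs; C = 25.50406.
Duration effect: -4.36497 × (+0.017) = -0.074204
Convexity effect: 0.5 × 25.50406 × (0.017)² = +0.0036853
ΔP/P ≈ -0.074204 + 0.0036853 = -0.070519 = -7.0519%.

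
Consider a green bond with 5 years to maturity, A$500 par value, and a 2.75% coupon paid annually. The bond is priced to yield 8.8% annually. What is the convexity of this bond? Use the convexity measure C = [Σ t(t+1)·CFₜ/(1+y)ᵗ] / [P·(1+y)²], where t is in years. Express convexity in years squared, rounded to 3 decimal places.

With y = 0.088:
  t   CF        PV=CF/(1+0.088)^t    t·PV        t(t+1)·PV
  1        13.75        12.6379        12.6379          25.2757
  2        13.75        11.6157        23.2314          69.6941
  3        13.75        10.6762        32.0285         128.1142
  4        13.75         9.8127        39.2507         196.2534
  5       513.75       336.9825     1,684.9125      10,109.4752
  Σ                    381.7249     1,792.0610      10,528.8127
P = 381.7249.
Convexity = Σ t(t+1)·PV / [P·(1+y)²] = 10,528.8127 / (381.7249 × 1.183744) = 23.30081.

23.301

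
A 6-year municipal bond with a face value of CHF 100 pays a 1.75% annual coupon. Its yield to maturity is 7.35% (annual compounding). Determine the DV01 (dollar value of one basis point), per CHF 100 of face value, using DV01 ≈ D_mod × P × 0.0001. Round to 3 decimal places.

CHF 0.039

Periodic yield y = 0.0735.
  t   CF        PV=CF/(1+0.0735)^t    t·PV
  1         1.75         1.6302         1.6302
  2         1.75         1.5186         3.0371
  3         1.75         1.4146         4.2438
  4         1.75         1.3177         5.2710
  5         1.75         1.2275         6.1376
  6       101.75        66.4848       398.9086
  Σ                     73.5934       419.2282
P = 73.5934; D_Mac = 5.69655 yrs; D_mod = 5.30652 yrs.
DV01 ≈ 5.30652 × 73.5934 × 0.0001 = 0.039052.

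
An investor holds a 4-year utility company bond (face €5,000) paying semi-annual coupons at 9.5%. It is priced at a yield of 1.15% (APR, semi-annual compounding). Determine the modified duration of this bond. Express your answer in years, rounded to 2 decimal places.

3.49 years

Periodic yield y = 0.00575. First find Macaulay duration:
  t   CF        PV=CF/(1+0.00575)^t    t·PV
  1       237.50       236.1422       236.1422
  2       237.50       234.7921       469.5843
  3       237.50       233.4498       700.3494
  4       237.50       232.1151       928.4605
  5       237.50       230.7881     1,153.9405
  6       237.50       229.4687     1,376.8119
  7       237.50       228.1568     1,597.0973
  8     5,237.50     5,002.6913    40,021.5305
  Σ                  6,627.6040    46,483.9165
P = 6,627.6040; Macaulay duration = 46,483.9165 / 6,627.6040 = 7.01368 half-year periods = 3.50684 years.
Modified duration = D_Mac / (1 + y) = 3.50684 / 1.00575 = 3.48679 years.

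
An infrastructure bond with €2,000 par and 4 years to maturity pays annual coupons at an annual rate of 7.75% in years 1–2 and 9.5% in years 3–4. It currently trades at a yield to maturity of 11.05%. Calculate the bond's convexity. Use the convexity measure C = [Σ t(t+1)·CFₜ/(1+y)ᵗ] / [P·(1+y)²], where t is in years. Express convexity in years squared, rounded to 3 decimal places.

With y = 0.1105:
  t   CF        PV=CF/(1+0.1105)^t    t·PV        t(t+1)·PV
  1       155.00       139.5768       139.5768         279.1535
  2       155.00       125.6882       251.3764         754.1293
  3       190.00       138.7388       416.2164       1,664.8655
  4     2,190.00     1,440.0244     5,760.0978      28,800.4888
  Σ                  1,844.0282     6,567.2673      31,498.6372
P = 1,844.0282.
Convexity = Σ t(t+1)·PV / [P·(1+y)²] = 31,498.6372 / (1,844.0282 × 1.233210) = 13.85119.

13.851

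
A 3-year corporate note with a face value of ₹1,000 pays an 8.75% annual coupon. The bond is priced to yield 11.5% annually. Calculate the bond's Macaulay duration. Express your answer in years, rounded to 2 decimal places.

2.76 years

Periodic yield y = 0.115. Discount each cash flow and weight by its year:
  t   CF        PV=CF/(1+0.115)^t    t·PV
  1        87.50        78.4753        78.4753
  2        87.50        70.3815       140.7629
  3     1,087.50       784.5212     2,353.5635
  Σ                    933.3780     2,572.8018
Price P = Σ PV = 933.3780.
Macaulay duration = Σ(t·PV) / P = 2,572.8018 / 933.3780 = 2.75644 years.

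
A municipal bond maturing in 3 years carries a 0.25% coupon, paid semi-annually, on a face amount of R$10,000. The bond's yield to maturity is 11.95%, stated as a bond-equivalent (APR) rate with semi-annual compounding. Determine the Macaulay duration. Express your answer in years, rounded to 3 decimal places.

Periodic yield y = 0.05975. Discount each cash flow and weight by its period:
  t   CF        PV=CF/(1+0.05975)^t    t·PV
  1        12.50        11.7952        11.7952
  2        12.50        11.1302        22.2604
  3        12.50        10.5027        31.5080
  4        12.50         9.9105        39.6421
  5        12.50         9.3517        46.7587
  6    10,012.50     7,068.4140    42,410.4839
  Σ                  7,121.1044    42,562.4484
Price P = Σ PV = 7,121.1044.
Macaulay duration = Σ(t·PV) / P = 42,562.4484 / 7,121.1044 = 5.97694 half-year periods.
In years: 5.97694 / 2 = 2.98847 years.

2.988 years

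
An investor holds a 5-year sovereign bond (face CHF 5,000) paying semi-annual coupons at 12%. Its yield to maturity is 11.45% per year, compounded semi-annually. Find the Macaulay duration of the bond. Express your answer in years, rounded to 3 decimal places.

3.913 years

Periodic yield y = 0.05725. Discount each cash flow and weight by its period:
  t   CF        PV=CF/(1+0.05725)^t    t·PV
  1       300.00       283.7550       283.7550
  2       300.00       268.3897       536.7794
  3       300.00       253.8564       761.5693
  4       300.00       240.1101       960.4405
  5       300.00       227.1082     1,135.5409
  6       300.00       214.8103     1,288.8618
  7       300.00       203.1783     1,422.2483
  8       300.00       192.1762     1,537.4100
  9       300.00       181.7699     1,635.9293
  10    5,300.00     3,037.3786    30,373.7862
  Σ                  5,102.5329    39,936.3207
Price P = Σ PV = 5,102.5329.
Macaulay duration = Σ(t·PV) / P = 39,936.3207 / 5,102.5329 = 7.82676 half-year periods.
In years: 7.82676 / 2 = 3.91338 years.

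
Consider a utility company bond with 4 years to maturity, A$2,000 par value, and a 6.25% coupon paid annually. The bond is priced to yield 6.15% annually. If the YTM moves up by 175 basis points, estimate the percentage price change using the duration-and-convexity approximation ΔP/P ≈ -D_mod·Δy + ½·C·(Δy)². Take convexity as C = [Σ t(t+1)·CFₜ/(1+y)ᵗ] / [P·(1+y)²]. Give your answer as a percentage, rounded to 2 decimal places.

-5.79%

With y = 0.0615:
  t   CF        PV=CF/(1+0.0615)^t    t·PV        t(t+1)·PV
  1       125.00       117.7579       117.7579         235.5158
  2       125.00       110.9354       221.8707         665.6122
  3       125.00       104.5081       313.5243       1,254.0974
  4     2,125.00     1,673.7051     6,694.8204      33,474.1021
  Σ                  2,006.9065     7,347.9734      35,629.3274
P = 2,006.9065; D_Mac = 3.66134 yrs; D_mod = 3.44922 yrs; C = 15.75580.
Duration effect: -3.44922 × (+0.0175) = -0.060361
Convexity effect: 0.5 × 15.75580 × (0.0175)² = +0.0024126
ΔP/P ≈ -0.060361 + 0.0024126 = -0.057949 = -5.7949%.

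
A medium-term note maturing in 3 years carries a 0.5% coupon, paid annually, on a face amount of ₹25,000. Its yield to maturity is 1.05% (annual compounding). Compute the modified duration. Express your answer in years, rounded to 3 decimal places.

2.954 years

Periodic yield y = 0.0105. First find Macaulay duration:
  t   CF        PV=CF/(1+0.0105)^t    t·PV
  1       125.00       123.7011       123.7011
  2       125.00       122.4158       244.8315
  3    25,125.00    24,349.8963    73,049.6890
  Σ                 24,596.0133    73,418.2217
P = 24,596.0133; Macaulay duration = 73,418.2217 / 24,596.0133 = 2.98496 years.
Modified duration = D_Mac / (1 + y) = 2.98496 / 1.0105 = 2.95395 years.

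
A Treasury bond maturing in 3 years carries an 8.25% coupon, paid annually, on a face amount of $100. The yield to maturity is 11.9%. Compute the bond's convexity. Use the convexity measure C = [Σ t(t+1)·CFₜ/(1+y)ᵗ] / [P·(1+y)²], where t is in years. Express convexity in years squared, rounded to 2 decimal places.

8.59

With y = 0.119:
  t   CF        PV=CF/(1+0.119)^t    t·PV        t(t+1)·PV
  1         8.25         7.3727         7.3727          14.7453
  2         8.25         6.5886        13.1772          39.5317
  3       108.25        77.2570       231.7709         927.0836
  Σ                     91.2182       252.3208         981.3606
P = 91.2182.
Convexity = Σ t(t+1)·PV / [P·(1+y)²] = 981.3606 / (91.2182 × 1.252161) = 8.59185.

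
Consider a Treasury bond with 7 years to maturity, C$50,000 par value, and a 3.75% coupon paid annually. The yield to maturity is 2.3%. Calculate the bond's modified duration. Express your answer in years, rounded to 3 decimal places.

6.179 years

Periodic yield y = 0.023. First find Macaulay duration:
  t   CF        PV=CF/(1+0.023)^t    t·PV
  1     1,875.00     1,832.8446     1,832.8446
  2     1,875.00     1,791.6369     3,583.2739
  3     1,875.00     1,751.3557     5,254.0672
  4     1,875.00     1,711.9802     6,847.9208
  5     1,875.00     1,673.4899     8,367.4497
  6     1,875.00     1,635.8650     9,815.1902
  7    51,875.00    44,241.3809   309,689.6661
  Σ                 54,638.5533   345,390.4124
P = 54,638.5533; Macaulay duration = 345,390.4124 / 54,638.5533 = 6.32137 years.
Modified duration = D_Mac / (1 + y) = 6.32137 / 1.023 = 6.17925 years.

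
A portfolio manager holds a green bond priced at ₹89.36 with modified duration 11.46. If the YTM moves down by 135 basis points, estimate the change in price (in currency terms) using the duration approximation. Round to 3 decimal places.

Duration approximation: ΔP/P ≈ -D_mod · Δy = -11.46 × (-0.0135) = +0.154710.
ΔP ≈ 89.36 × (+0.154710) = +13.8248856.

+₹13.825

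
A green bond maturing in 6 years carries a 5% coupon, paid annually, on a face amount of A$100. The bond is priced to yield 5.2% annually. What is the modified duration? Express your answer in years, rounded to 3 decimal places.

5.062 years

Periodic yield y = 0.052. First find Macaulay duration:
  t   CF        PV=CF/(1+0.052)^t    t·PV
  1         5.00         4.7529         4.7529
  2         5.00         4.5179         9.0358
  3         5.00         4.2946        12.8838
  4         5.00         4.0823        16.3293
  5         5.00         3.8805        19.4027
  6       105.00        77.4631       464.7786
  Σ                     98.9913       527.1830
P = 98.9913; Macaulay duration = 527.1830 / 98.9913 = 5.32555 years.
Modified duration = D_Mac / (1 + y) = 5.32555 / 1.052 = 5.06231 years.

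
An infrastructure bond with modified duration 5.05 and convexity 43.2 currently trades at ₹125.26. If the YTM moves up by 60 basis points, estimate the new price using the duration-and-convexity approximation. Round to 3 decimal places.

₹121.562

Duration effect: -D_mod·Δy = -5.05 × (+0.006) = -0.030300
Convexity effect: ½·C·(Δy)² = 0.5 × 43.2 × (0.006)² = +0.0007776
ΔP/P ≈ -0.030300 + 0.0007776 = -0.0295224
New price ≈ 125.26 × (1 - 0.0295224) = 121.562024176.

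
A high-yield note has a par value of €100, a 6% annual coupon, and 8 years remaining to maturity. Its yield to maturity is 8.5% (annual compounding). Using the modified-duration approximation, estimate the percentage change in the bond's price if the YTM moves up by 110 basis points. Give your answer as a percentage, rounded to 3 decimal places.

-6.543%

Periodic yield y = 0.085. Modified duration first:
  t   CF        PV=CF/(1+0.085)^t    t·PV
  1         6.00         5.5300         5.5300
  2         6.00         5.0967        10.1935
  3         6.00         4.6974        14.0923
  4         6.00         4.3294        17.3178
  5         6.00         3.9903        19.9514
  6         6.00         3.6777        22.0660
  7         6.00         3.3896        23.7269
  8       106.00        55.1910       441.5277
  Σ                     85.9020       554.4055
P = 85.9020; D_Mac = 6.45393 yrs; D_mod = 6.45393/(1+0.085) = 5.94832 yrs.
ΔP/P ≈ -D_mod · Δy = -5.94832 × (+0.011) = -0.065432 = -6.5432%.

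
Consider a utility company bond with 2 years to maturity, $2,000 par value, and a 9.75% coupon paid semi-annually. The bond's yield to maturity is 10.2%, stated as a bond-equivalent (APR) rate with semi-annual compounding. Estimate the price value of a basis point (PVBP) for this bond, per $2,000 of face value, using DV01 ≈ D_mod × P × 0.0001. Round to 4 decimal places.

Periodic yield y = 0.051.
  t   CF        PV=CF/(1+0.051)^t    t·PV
  1        97.50        92.7688        92.7688
  2        97.50        88.2672       176.5343
  3        97.50        83.9840       251.9519
  4     2,097.50     1,719.0603     6,876.2411
  Σ                  1,984.0802     7,397.4962
P = 1,984.0802; D_Mac = 3.72843 half-year periods = 1.86421 yrs; D_mod = 1.77375 yrs.
DV01 ≈ 1.77375 × 1,984.0802 × 0.0001 = 0.351927.

$0.3519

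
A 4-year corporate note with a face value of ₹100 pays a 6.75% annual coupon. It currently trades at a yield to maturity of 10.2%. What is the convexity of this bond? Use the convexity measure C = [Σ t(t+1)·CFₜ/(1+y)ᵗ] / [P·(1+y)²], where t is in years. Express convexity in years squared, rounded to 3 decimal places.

With y = 0.102:
  t   CF        PV=CF/(1+0.102)^t    t·PV        t(t+1)·PV
  1         6.75         6.1252         6.1252          12.2505
  2         6.75         5.5583        11.1166          33.3497
  3         6.75         5.0438        15.1314          60.5258
  4       106.75        72.3838       289.5353       1,447.6764
  Σ                     89.1111       321.9085       1,553.8023
P = 89.1111.
Convexity = Σ t(t+1)·PV / [P·(1+y)²] = 1,553.8023 / (89.1111 × 1.214404) = 14.35822.

14.358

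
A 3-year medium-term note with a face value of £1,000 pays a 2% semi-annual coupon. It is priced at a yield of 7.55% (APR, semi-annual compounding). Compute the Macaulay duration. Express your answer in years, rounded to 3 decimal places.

Periodic yield y = 0.03775. Discount each cash flow and weight by its period:
  t   CF        PV=CF/(1+0.03775)^t    t·PV
  1        10.00         9.6362         9.6362
  2        10.00         9.2857        18.5714
  3        10.00         8.9479        26.8437
  4        10.00         8.6224        34.4897
  5        10.00         8.3088        41.5438
  6     1,010.00       808.6581     4,851.9484
  Σ                    853.4591     4,983.0332
Price P = Σ PV = 853.4591.
Macaulay duration = Σ(t·PV) / P = 4,983.0332 / 853.4591 = 5.83863 half-year periods.
In years: 5.83863 / 2 = 2.91932 years.

2.919 years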